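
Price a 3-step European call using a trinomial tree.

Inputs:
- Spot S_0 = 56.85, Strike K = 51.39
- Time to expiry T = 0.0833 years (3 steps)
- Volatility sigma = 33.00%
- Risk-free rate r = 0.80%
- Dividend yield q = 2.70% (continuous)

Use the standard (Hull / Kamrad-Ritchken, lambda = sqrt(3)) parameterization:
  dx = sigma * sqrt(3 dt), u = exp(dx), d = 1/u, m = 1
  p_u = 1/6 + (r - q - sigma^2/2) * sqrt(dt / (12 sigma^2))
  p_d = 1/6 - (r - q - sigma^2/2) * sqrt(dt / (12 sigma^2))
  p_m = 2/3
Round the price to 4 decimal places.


Answer: Price = V(0,0) = 5.6912

Derivation:
dt = T/N = 0.027767; dx = sigma*sqrt(3*dt) = 0.095244
u = exp(dx) = 1.099927; d = 1/u = 0.909151
p_u = 0.155960, p_m = 0.666667, p_d = 0.177373
Discount per step: exp(-r*dt) = 0.999778
Stock lattice S(k, j) with j the centered position index:
  k=0: S(0,+0) = 56.8500
  k=1: S(1,-1) = 51.6853; S(1,+0) = 56.8500; S(1,+1) = 62.5308
  k=2: S(2,-2) = 46.9897; S(2,-1) = 51.6853; S(2,+0) = 56.8500; S(2,+1) = 62.5308; S(2,+2) = 68.7794
  k=3: S(3,-3) = 42.7208; S(3,-2) = 46.9897; S(3,-1) = 51.6853; S(3,+0) = 56.8500; S(3,+1) = 62.5308; S(3,+2) = 68.7794; S(3,+3) = 75.6523
Terminal payoffs V(N, j) = max(S_T - K, 0):
  V(3,-3) = 0.000000; V(3,-2) = 0.000000; V(3,-1) = 0.295252; V(3,+0) = 5.460000; V(3,+1) = 11.140845; V(3,+2) = 17.389360; V(3,+3) = 24.262270
Backward induction: V(k, j) = exp(-r*dt) * [p_u * V(k+1, j+1) + p_m * V(k+1, j) + p_d * V(k+1, j-1)]
  V(2,-2) = exp(-r*dt) * [p_u*0.295252 + p_m*0.000000 + p_d*0.000000] = 0.046037
  V(2,-1) = exp(-r*dt) * [p_u*5.460000 + p_m*0.295252 + p_d*0.000000] = 1.048144
  V(2,+0) = exp(-r*dt) * [p_u*11.140845 + p_m*5.460000 + p_d*0.295252] = 5.428691
  V(2,+1) = exp(-r*dt) * [p_u*17.389360 + p_m*11.140845 + p_d*5.460000] = 11.105268
  V(2,+2) = exp(-r*dt) * [p_u*24.262270 + p_m*17.389360 + p_d*11.140845] = 17.349087
  V(1,-1) = exp(-r*dt) * [p_u*5.428691 + p_m*1.048144 + p_d*0.046037] = 1.553243
  V(1,+0) = exp(-r*dt) * [p_u*11.105268 + p_m*5.428691 + p_d*1.048144] = 5.535789
  V(1,+1) = exp(-r*dt) * [p_u*17.349087 + p_m*11.105268 + p_d*5.428691] = 11.069723
  V(0,+0) = exp(-r*dt) * [p_u*11.069723 + p_m*5.535789 + p_d*1.553243] = 5.691201


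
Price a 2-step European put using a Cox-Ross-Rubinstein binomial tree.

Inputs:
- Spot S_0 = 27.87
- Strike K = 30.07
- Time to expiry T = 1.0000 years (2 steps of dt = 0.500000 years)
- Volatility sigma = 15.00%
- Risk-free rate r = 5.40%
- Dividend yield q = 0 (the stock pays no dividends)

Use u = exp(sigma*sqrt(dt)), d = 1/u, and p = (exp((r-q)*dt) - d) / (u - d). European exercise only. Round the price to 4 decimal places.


dt = T/N = 0.500000
u = exp(sigma*sqrt(dt)) = 1.111895; d = 1/u = 0.899365
p = (exp((r-q)*dt) - d) / (u - d) = 0.602280
Discount per step: exp(-r*dt) = 0.973361
Stock lattice S(k, i) with i counting down-moves:
  k=0: S(0,0) = 27.8700
  k=1: S(1,0) = 30.9885; S(1,1) = 25.0653
  k=2: S(2,0) = 34.4560; S(2,1) = 27.8700; S(2,2) = 22.5429
Terminal payoffs V(N, i) = max(K - S_T, 0):
  V(2,0) = 0.000000; V(2,1) = 2.200000; V(2,2) = 7.527131
Backward induction: V(k, i) = exp(-r*dt) * [p * V(k+1, i) + (1-p) * V(k+1, i+1)].
  V(1,0) = exp(-r*dt) * [p*0.000000 + (1-p)*2.200000] = 0.851676
  V(1,1) = exp(-r*dt) * [p*2.200000 + (1-p)*7.527131] = 4.203662
  V(0,0) = exp(-r*dt) * [p*0.851676 + (1-p)*4.203662] = 2.126628

Answer: Price = V(0,0) = 2.1266


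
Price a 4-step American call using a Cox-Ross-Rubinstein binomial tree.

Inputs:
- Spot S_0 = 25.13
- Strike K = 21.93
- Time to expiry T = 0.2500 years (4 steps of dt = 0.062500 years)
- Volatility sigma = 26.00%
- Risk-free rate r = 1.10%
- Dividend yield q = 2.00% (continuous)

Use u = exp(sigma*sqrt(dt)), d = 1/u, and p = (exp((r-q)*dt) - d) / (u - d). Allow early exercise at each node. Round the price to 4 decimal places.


dt = T/N = 0.062500
u = exp(sigma*sqrt(dt)) = 1.067159; d = 1/u = 0.937067
p = (exp((r-q)*dt) - d) / (u - d) = 0.479433
Discount per step: exp(-r*dt) = 0.999313
Stock lattice S(k, i) with i counting down-moves:
  k=0: S(0,0) = 25.1300
  k=1: S(1,0) = 26.8177; S(1,1) = 23.5485
  k=2: S(2,0) = 28.6188; S(2,1) = 25.1300; S(2,2) = 22.0665
  k=3: S(3,0) = 30.5408; S(3,1) = 26.8177; S(3,2) = 23.5485; S(3,3) = 20.6778
  k=4: S(4,0) = 32.5919; S(4,1) = 28.6188; S(4,2) = 25.1300; S(4,3) = 22.0665; S(4,4) = 19.3765
Terminal payoffs V(N, i) = max(S_T - K, 0):
  V(4,0) = 10.661853; V(4,1) = 6.688757; V(4,2) = 3.200000; V(4,3) = 0.136538; V(4,4) = 0.000000
Backward induction: V(k, i) = exp(-r*dt) * [p * V(k+1, i) + (1-p) * V(k+1, i+1)]; then take max(V_cont, immediate exercise) for American.
  V(3,0) = exp(-r*dt) * [p*10.661853 + (1-p)*6.688757] = 8.587685; exercise = 8.610765; V(3,0) = max -> 8.610765
  V(3,1) = exp(-r*dt) * [p*6.688757 + (1-p)*3.200000] = 4.869277; exercise = 4.887706; V(3,1) = max -> 4.887706
  V(3,2) = exp(-r*dt) * [p*3.200000 + (1-p)*0.136538] = 1.604160; exercise = 1.618505; V(3,2) = max -> 1.618505
  V(3,3) = exp(-r*dt) * [p*0.136538 + (1-p)*0.000000] = 0.065416; exercise = 0.000000; V(3,3) = max -> 0.065416
  V(2,0) = exp(-r*dt) * [p*8.610765 + (1-p)*4.887706] = 6.668078; exercise = 6.688757; V(2,0) = max -> 6.688757
  V(2,1) = exp(-r*dt) * [p*4.887706 + (1-p)*1.618505] = 3.183679; exercise = 3.200000; V(2,1) = max -> 3.200000
  V(2,2) = exp(-r*dt) * [p*1.618505 + (1-p)*0.065416] = 0.809462; exercise = 0.136538; V(2,2) = max -> 0.809462
  V(1,0) = exp(-r*dt) * [p*6.688757 + (1-p)*3.200000] = 4.869277; exercise = 4.887706; V(1,0) = max -> 4.887706
  V(1,1) = exp(-r*dt) * [p*3.200000 + (1-p)*0.809462] = 1.954221; exercise = 1.618505; V(1,1) = max -> 1.954221
  V(0,0) = exp(-r*dt) * [p*4.887706 + (1-p)*1.954221] = 3.358321; exercise = 3.200000; V(0,0) = max -> 3.358321

Answer: Price = V(0,0) = 3.3583


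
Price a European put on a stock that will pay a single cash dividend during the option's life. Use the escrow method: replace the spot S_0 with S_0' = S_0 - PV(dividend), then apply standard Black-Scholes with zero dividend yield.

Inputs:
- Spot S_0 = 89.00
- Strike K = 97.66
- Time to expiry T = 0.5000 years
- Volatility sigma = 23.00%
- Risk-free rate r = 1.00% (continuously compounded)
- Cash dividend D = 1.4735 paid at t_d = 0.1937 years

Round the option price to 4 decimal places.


Answer: Price = 11.9983

Derivation:
PV(D) = D * exp(-r * t_d) = 1.4735 * 0.99806487 = 1.47064859
S_0' = S_0 - PV(D) = 89.0000 - 1.47064859 = 87.52935141
d1 = (ln(S_0'/K) + (r + sigma^2/2)*T) / (sigma*sqrt(T)) = -0.56133750
d2 = d1 - sigma*sqrt(T) = -0.72397206
exp(-rT) = 0.99501248
N(-d1) = 0.71271626; N(-d2) = 0.76545856
P = K * exp(-rT) * N(-d2) - S_0' * N(-d1) = 97.6600 * 0.99501248 * 0.76545856 - 87.52935141 * 0.71271626 = 11.9983


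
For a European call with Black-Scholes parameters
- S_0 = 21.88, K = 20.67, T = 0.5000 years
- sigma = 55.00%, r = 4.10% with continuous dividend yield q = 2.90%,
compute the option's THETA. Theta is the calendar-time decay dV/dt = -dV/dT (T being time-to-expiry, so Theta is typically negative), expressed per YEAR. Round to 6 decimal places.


Answer: Theta = -3.144819

Derivation:
d1 = 0.3561622388; d2 = -0.0327464908
phi(d1) = 0.3744247977; exp(-qT) = 0.9856046187; exp(-rT) = 0.9797086965
Theta = -S*exp(-qT)*phi(d1)*sigma/(2*sqrt(T)) - r*K*exp(-rT)*N(d2) + q*S*exp(-qT)*N(d1)
N(d1) = 0.6391404654; N(d2) = 0.4869383747; sqrt(T) = 0.7071067812
Term 1 = -21.8800 * 0.9856046187 * 0.3744247977 * 0.5500 / (2 * 0.7071067812) = -3.1402363980
Term 2 = -0.0410 * 20.6700 * 0.9797086965 * 0.4869383747 = -0.4042921402
Term 3 = 0.0290 * 21.8800 * 0.9856046187 * 0.6391404654 = 0.3997093985
Theta = -3.1402363980 + (-0.4042921402) + (0.3997093985) = -3.144819


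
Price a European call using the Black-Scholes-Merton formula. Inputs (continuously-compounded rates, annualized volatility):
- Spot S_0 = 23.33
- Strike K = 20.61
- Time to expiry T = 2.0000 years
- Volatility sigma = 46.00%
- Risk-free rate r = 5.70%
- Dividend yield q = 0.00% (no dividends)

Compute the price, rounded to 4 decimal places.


Answer: Price = 8.1277

Derivation:
d1 = (ln(S/K) + (r - q + 0.5*sigma^2) * T) / (sigma * sqrt(T)) = 0.69106421
d2 = d1 - sigma * sqrt(T) = 0.04052597
exp(-rT) = 0.89225796; exp(-qT) = 1.00000000
C = S_0 * exp(-qT) * N(d1) - K * exp(-rT) * N(d2)
N(d1) = 0.75523740; N(d2) = 0.51616310
C = 23.3300 * 1.00000000 * 0.75523740 - 20.6100 * 0.89225796 * 0.51616310 = 8.1277


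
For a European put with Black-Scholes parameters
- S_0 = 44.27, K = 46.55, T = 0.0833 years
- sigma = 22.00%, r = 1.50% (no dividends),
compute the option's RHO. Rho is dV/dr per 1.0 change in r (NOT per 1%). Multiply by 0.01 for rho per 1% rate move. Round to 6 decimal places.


Answer: Rho = -3.055649

Derivation:
d1 = -0.7394879233; d2 = -0.8029837500
phi(d1) = 0.3035042311; exp(-qT) = 1.0000000000; exp(-rT) = 0.9987512803
N(-d2) = 0.7890079365
Rho = -K*T*exp(-rT)*N(-d2) = -46.5500 * 0.0833 * 0.9987512803 * 0.7890079365 = -3.055649


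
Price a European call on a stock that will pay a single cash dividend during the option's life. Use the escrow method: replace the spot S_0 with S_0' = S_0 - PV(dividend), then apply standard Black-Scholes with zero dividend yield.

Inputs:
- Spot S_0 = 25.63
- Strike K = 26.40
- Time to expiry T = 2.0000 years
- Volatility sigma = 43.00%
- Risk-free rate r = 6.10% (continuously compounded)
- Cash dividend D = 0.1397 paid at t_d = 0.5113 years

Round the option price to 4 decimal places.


PV(D) = D * exp(-r * t_d) = 0.1397 * 0.96929207 = 0.13541010
S_0' = S_0 - PV(D) = 25.6300 - 0.13541010 = 25.49458990
d1 = (ln(S_0'/K) + (r + sigma^2/2)*T) / (sigma*sqrt(T)) = 0.44728986
d2 = d1 - sigma*sqrt(T) = -0.16082197
exp(-rT) = 0.88514837
N(d1) = 0.67266711; N(d2) = 0.43611681
C = S_0' * N(d1) - K * exp(-rT) * N(d2) = 25.49458990 * 0.67266711 - 26.4000 * 0.88514837 * 0.43611681 = 6.9582

Answer: Price = 6.9582


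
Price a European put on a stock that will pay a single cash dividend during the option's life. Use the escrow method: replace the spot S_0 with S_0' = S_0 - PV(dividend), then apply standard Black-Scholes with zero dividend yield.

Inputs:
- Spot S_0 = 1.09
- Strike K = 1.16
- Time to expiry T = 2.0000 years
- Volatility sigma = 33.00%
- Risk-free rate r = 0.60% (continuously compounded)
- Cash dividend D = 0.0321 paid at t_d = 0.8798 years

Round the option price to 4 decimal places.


Answer: Price = 0.2503

Derivation:
PV(D) = D * exp(-r * t_d) = 0.0321 * 0.99473511 = 0.03193100
S_0' = S_0 - PV(D) = 1.0900 - 0.03193100 = 1.05806900
d1 = (ln(S_0'/K) + (r + sigma^2/2)*T) / (sigma*sqrt(T)) = 0.06198015
d2 = d1 - sigma*sqrt(T) = -0.40471032
exp(-rT) = 0.98807171
N(-d1) = 0.47528932; N(-d2) = 0.65715477
P = K * exp(-rT) * N(-d2) - S_0' * N(-d1) = 1.1600 * 0.98807171 * 0.65715477 - 1.05806900 * 0.47528932 = 0.2503


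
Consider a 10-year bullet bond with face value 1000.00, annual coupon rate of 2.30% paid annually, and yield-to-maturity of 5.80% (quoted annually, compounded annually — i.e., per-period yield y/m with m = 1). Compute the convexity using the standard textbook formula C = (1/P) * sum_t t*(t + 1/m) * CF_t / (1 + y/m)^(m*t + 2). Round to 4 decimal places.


Coupon per period c = face * coupon_rate / m = 23.000000
Periods per year m = 1; per-period yield y/m = 0.058000
Number of cashflows N = 10
Cashflows (t years, CF_t, discount factor 1/(1+y/m)^(m*t), PV):
  t = 1.0000: CF_t = 23.000000, DF = 0.945180, PV = 21.739130
  t = 2.0000: CF_t = 23.000000, DF = 0.893364, PV = 20.547382
  t = 3.0000: CF_t = 23.000000, DF = 0.844390, PV = 19.420966
  t = 4.0000: CF_t = 23.000000, DF = 0.798100, PV = 18.356301
  t = 5.0000: CF_t = 23.000000, DF = 0.754348, PV = 17.350001
  t = 6.0000: CF_t = 23.000000, DF = 0.712994, PV = 16.398866
  t = 7.0000: CF_t = 23.000000, DF = 0.673908, PV = 15.499874
  t = 8.0000: CF_t = 23.000000, DF = 0.636964, PV = 14.650164
  t = 9.0000: CF_t = 23.000000, DF = 0.602045, PV = 13.847036
  t = 10.0000: CF_t = 1023.000000, DF = 0.569041, PV = 582.128627
Price P = sum_t PV_t = 739.938348
Convexity numerator sum_t t*(t + 1/m) * CF_t / (1+y/m)^(m*t + 2):
  t = 1.0000: term = 38.841932
  t = 2.0000: term = 110.137805
  t = 3.0000: term = 208.200009
  t = 4.0000: term = 327.977330
  t = 5.0000: term = 464.996214
  t = 6.0000: term = 615.306899
  t = 7.0000: term = 775.434026
  t = 8.0000: term = 942.331384
  t = 9.0000: term = 1113.340482
  t = 10.0000: term = 57205.832017
Convexity = (1/P) * sum = 61802.398098 / 739.938348 = 83.523713

Answer: Convexity = 83.5237


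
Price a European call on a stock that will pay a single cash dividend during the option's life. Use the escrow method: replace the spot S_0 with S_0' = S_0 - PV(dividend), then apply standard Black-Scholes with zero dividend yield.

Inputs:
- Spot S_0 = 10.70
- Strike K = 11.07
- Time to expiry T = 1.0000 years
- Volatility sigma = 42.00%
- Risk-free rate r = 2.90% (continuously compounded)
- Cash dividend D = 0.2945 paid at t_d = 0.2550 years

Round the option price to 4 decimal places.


Answer: Price = 1.5922

Derivation:
PV(D) = D * exp(-r * t_d) = 0.2945 * 0.99263228 = 0.29233021
S_0' = S_0 - PV(D) = 10.7000 - 0.29233021 = 10.40766979
d1 = (ln(S_0'/K) + (r + sigma^2/2)*T) / (sigma*sqrt(T)) = 0.13215302
d2 = d1 - sigma*sqrt(T) = -0.28784698
exp(-rT) = 0.97141646
N(d1) = 0.55256837; N(d2) = 0.38673194
C = S_0' * N(d1) - K * exp(-rT) * N(d2) = 10.40766979 * 0.55256837 - 11.0700 * 0.97141646 * 0.38673194 = 1.5922


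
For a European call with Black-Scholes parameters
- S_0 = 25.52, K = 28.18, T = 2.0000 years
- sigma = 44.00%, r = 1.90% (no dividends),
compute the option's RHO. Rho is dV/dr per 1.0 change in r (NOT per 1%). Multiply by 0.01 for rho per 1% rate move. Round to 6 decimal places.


Answer: Rho = 18.508850

Derivation:
d1 = 0.2128551346; d2 = -0.4093988328
phi(d1) = 0.3900063775; exp(-qT) = 1.0000000000; exp(-rT) = 0.9627129409
N(d2) = 0.3411234980
Rho = K*T*exp(-rT)*N(d2) = 28.1800 * 2.0000 * 0.9627129409 * 0.3411234980 = 18.508850


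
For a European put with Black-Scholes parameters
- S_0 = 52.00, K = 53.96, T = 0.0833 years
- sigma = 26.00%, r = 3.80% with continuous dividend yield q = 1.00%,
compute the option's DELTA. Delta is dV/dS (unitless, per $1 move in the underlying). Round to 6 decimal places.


d1 = -0.4244556374; d2 = -0.4994961598
phi(d1) = 0.3645761521; exp(-qT) = 0.9991673468; exp(-rT) = 0.9968396046
N(-d1) = 0.6643832239
Delta = -exp(-qT) * N(-d1) = -0.9991673468 * 0.6643832239 = -0.663830

Answer: Delta = -0.663830


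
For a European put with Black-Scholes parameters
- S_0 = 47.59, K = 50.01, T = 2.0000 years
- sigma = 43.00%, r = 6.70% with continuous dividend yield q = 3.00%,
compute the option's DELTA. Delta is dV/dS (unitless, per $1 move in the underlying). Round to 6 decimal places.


d1 = 0.3441795715; d2 = -0.2639322603
phi(d1) = 0.3759991779; exp(-qT) = 0.9417645336; exp(-rT) = 0.8745900646
N(-d1) = 0.3653556222
Delta = -exp(-qT) * N(-d1) = -0.9417645336 * 0.3653556222 = -0.344079

Answer: Delta = -0.344079


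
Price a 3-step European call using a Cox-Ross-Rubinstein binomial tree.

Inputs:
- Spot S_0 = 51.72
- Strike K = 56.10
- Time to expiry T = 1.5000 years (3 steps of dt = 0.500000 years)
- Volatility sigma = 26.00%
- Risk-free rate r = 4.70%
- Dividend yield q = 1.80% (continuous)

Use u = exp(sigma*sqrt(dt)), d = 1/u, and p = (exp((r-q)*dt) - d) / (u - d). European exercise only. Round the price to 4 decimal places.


Answer: Price = V(0,0) = 5.8667

Derivation:
dt = T/N = 0.500000
u = exp(sigma*sqrt(dt)) = 1.201833; d = 1/u = 0.832062
p = (exp((r-q)*dt) - d) / (u - d) = 0.493666
Discount per step: exp(-r*dt) = 0.976774
Stock lattice S(k, i) with i counting down-moves:
  k=0: S(0,0) = 51.7200
  k=1: S(1,0) = 62.1588; S(1,1) = 43.0343
  k=2: S(2,0) = 74.7045; S(2,1) = 51.7200; S(2,2) = 35.8072
  k=3: S(3,0) = 89.7823; S(3,1) = 62.1588; S(3,2) = 43.0343; S(3,3) = 29.7938
Terminal payoffs V(N, i) = max(S_T - K, 0):
  V(3,0) = 33.682299; V(3,1) = 6.058795; V(3,2) = 0.000000; V(3,3) = 0.000000
Backward induction: V(k, i) = exp(-r*dt) * [p * V(k+1, i) + (1-p) * V(k+1, i+1)].
  V(2,0) = exp(-r*dt) * [p*33.682299 + (1-p)*6.058795] = 19.238137
  V(2,1) = exp(-r*dt) * [p*6.058795 + (1-p)*0.000000] = 2.921553
  V(2,2) = exp(-r*dt) * [p*0.000000 + (1-p)*0.000000] = 0.000000
  V(1,0) = exp(-r*dt) * [p*19.238137 + (1-p)*2.921553] = 10.721560
  V(1,1) = exp(-r*dt) * [p*2.921553 + (1-p)*0.000000] = 1.408774
  V(0,0) = exp(-r*dt) * [p*10.721560 + (1-p)*1.408774] = 5.866683


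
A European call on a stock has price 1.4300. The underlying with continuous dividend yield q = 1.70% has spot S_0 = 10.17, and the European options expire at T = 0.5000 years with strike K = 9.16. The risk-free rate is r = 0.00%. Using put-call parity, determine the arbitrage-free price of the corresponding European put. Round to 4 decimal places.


Answer: Put price = 0.5061

Derivation:
Put-call parity: C - P = S_0 * exp(-qT) - K * exp(-rT).
S_0 * exp(-qT) = 10.1700 * 0.99153602 = 10.08392135
K * exp(-rT) = 9.1600 * 1.00000000 = 9.16000000
P = C - S*exp(-qT) + K*exp(-rT)
P = 1.4300 - 10.08392135 + 9.16000000 = 0.5061


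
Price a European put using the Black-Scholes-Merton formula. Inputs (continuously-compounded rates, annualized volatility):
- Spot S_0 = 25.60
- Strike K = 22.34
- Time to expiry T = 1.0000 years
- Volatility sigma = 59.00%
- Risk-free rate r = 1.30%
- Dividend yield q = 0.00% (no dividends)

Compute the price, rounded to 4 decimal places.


d1 = (ln(S/K) + (r - q + 0.5*sigma^2) * T) / (sigma * sqrt(T)) = 0.54790434
d2 = d1 - sigma * sqrt(T) = -0.04209566
exp(-rT) = 0.98708414; exp(-qT) = 1.00000000
P = K * exp(-rT) * N(-d2) - S_0 * exp(-qT) * N(-d1)
N(-d1) = 0.29187880; N(-d2) = 0.51678878
P = 22.3400 * 0.98708414 * 0.51678878 - 25.6000 * 1.00000000 * 0.29187880 = 3.9238

Answer: Price = 3.9238


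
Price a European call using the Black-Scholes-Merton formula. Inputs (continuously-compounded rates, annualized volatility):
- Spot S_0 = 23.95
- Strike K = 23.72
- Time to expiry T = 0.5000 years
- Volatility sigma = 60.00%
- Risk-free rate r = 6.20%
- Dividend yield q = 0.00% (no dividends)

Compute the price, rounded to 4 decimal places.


Answer: Price = 4.4382

Derivation:
d1 = (ln(S/K) + (r - q + 0.5*sigma^2) * T) / (sigma * sqrt(T)) = 0.30794441
d2 = d1 - sigma * sqrt(T) = -0.11631966
exp(-rT) = 0.96947557; exp(-qT) = 1.00000000
C = S_0 * exp(-qT) * N(d1) - K * exp(-rT) * N(d2)
N(d1) = 0.62093769; N(d2) = 0.45369960
C = 23.9500 * 1.00000000 * 0.62093769 - 23.7200 * 0.96947557 * 0.45369960 = 4.4382


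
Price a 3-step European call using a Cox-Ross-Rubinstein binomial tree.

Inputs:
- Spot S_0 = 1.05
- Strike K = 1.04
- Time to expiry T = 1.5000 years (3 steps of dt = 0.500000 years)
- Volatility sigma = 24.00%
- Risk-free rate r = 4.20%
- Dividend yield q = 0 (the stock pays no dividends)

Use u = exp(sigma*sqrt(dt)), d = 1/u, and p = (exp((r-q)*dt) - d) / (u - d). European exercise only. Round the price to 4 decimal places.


dt = T/N = 0.500000
u = exp(sigma*sqrt(dt)) = 1.184956; d = 1/u = 0.843913
p = (exp((r-q)*dt) - d) / (u - d) = 0.519902
Discount per step: exp(-r*dt) = 0.979219
Stock lattice S(k, i) with i counting down-moves:
  k=0: S(0,0) = 1.0500
  k=1: S(1,0) = 1.2442; S(1,1) = 0.8861
  k=2: S(2,0) = 1.4743; S(2,1) = 1.0500; S(2,2) = 0.7478
  k=3: S(3,0) = 1.7470; S(3,1) = 1.2442; S(3,2) = 0.8861; S(3,3) = 0.6311
Terminal payoffs V(N, i) = max(S_T - K, 0):
  V(3,0) = 0.707012; V(3,1) = 0.204204; V(3,2) = 0.000000; V(3,3) = 0.000000
Backward induction: V(k, i) = exp(-r*dt) * [p * V(k+1, i) + (1-p) * V(k+1, i+1)].
  V(2,0) = exp(-r*dt) * [p*0.707012 + (1-p)*0.204204] = 0.455939
  V(2,1) = exp(-r*dt) * [p*0.204204 + (1-p)*0.000000] = 0.103960
  V(2,2) = exp(-r*dt) * [p*0.000000 + (1-p)*0.000000] = 0.000000
  V(1,0) = exp(-r*dt) * [p*0.455939 + (1-p)*0.103960] = 0.280991
  V(1,1) = exp(-r*dt) * [p*0.103960 + (1-p)*0.000000] = 0.052926
  V(0,0) = exp(-r*dt) * [p*0.280991 + (1-p)*0.052926] = 0.167934

Answer: Price = V(0,0) = 0.1679


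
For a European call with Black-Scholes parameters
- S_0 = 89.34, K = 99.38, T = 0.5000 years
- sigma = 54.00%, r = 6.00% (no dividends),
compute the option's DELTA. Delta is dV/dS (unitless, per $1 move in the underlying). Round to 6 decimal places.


d1 = -0.0094322028; d2 = -0.3912698646
phi(d1) = 0.3989245346; exp(-qT) = 1.0000000000; exp(-rT) = 0.9704455335
N(d1) = 0.4962371513
Delta = exp(-qT) * N(d1) = 1.0000000000 * 0.4962371513 = 0.496237

Answer: Delta = 0.496237


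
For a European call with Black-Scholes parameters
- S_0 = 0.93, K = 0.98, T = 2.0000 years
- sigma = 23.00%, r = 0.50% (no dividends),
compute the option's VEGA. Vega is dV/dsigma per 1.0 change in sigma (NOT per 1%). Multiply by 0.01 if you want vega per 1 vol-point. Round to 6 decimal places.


Answer: Vega = 0.524421

Derivation:
d1 = 0.0323793863; d2 = -0.2928897330
phi(d1) = 0.3987332047; exp(-qT) = 1.0000000000; exp(-rT) = 0.9900498337
Vega = S * exp(-qT) * phi(d1) * sqrt(T) = 0.9300 * 1.0000000000 * 0.3987332047 * 1.4142135624 = 0.524421


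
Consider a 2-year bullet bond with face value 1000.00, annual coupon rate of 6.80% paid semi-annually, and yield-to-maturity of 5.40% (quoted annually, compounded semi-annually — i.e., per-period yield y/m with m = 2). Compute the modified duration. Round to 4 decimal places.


Coupon per period c = face * coupon_rate / m = 34.000000
Periods per year m = 2; per-period yield y/m = 0.027000
Number of cashflows N = 4
Cashflows (t years, CF_t, discount factor 1/(1+y/m)^(m*t), PV):
  t = 0.5000: CF_t = 34.000000, DF = 0.973710, PV = 33.106134
  t = 1.0000: CF_t = 34.000000, DF = 0.948111, PV = 32.235769
  t = 1.5000: CF_t = 34.000000, DF = 0.923185, PV = 31.388285
  t = 2.0000: CF_t = 1034.000000, DF = 0.898914, PV = 929.477250
Price P = sum_t PV_t = 1026.207438
First compute Macaulay numerator sum_t t * PV_t:
  t * PV_t at t = 0.5000: 16.553067
  t * PV_t at t = 1.0000: 32.235769
  t * PV_t at t = 1.5000: 47.082427
  t * PV_t at t = 2.0000: 1858.954500
Macaulay duration D = 1954.825763 / 1026.207438 = 1.904903
Modified duration = D / (1 + y/m) = 1.904903 / (1 + 0.027000) = 1.854823

Answer: Modified duration = 1.8548


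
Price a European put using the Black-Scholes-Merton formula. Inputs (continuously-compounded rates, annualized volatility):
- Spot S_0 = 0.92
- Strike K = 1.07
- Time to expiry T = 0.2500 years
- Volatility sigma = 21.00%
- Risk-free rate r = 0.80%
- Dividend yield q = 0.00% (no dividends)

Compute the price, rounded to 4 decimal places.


d1 = (ln(S/K) + (r - q + 0.5*sigma^2) * T) / (sigma * sqrt(T)) = -1.36693102
d2 = d1 - sigma * sqrt(T) = -1.47193102
exp(-rT) = 0.99800200; exp(-qT) = 1.00000000
P = K * exp(-rT) * N(-d2) - S_0 * exp(-qT) * N(-d1)
N(-d1) = 0.91417654; N(-d2) = 0.92948025
P = 1.0700 * 0.99800200 * 0.92948025 - 0.9200 * 1.00000000 * 0.91417654 = 0.1515

Answer: Price = 0.1515


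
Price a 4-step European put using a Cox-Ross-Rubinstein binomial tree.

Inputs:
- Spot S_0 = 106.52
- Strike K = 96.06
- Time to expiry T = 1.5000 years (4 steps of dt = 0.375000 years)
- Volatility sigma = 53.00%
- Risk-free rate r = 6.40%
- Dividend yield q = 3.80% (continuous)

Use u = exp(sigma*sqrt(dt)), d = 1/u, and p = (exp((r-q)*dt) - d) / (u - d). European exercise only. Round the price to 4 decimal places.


dt = T/N = 0.375000
u = exp(sigma*sqrt(dt)) = 1.383418; d = 1/u = 0.722847
p = (exp((r-q)*dt) - d) / (u - d) = 0.434398
Discount per step: exp(-r*dt) = 0.976286
Stock lattice S(k, i) with i counting down-moves:
  k=0: S(0,0) = 106.5200
  k=1: S(1,0) = 147.3617; S(1,1) = 76.9977
  k=2: S(2,0) = 203.8629; S(2,1) = 106.5200; S(2,2) = 55.6576
  k=3: S(3,0) = 282.0276; S(3,1) = 147.3617; S(3,2) = 76.9977; S(3,3) = 40.2319
  k=4: S(4,0) = 390.1621; S(4,1) = 203.8629; S(4,2) = 106.5200; S(4,3) = 55.6576; S(4,4) = 29.0815
Terminal payoffs V(N, i) = max(K - S_T, 0):
  V(4,0) = 0.000000; V(4,1) = 0.000000; V(4,2) = 0.000000; V(4,3) = 40.402437; V(4,4) = 66.978472
Backward induction: V(k, i) = exp(-r*dt) * [p * V(k+1, i) + (1-p) * V(k+1, i+1)].
  V(3,0) = exp(-r*dt) * [p*0.000000 + (1-p)*0.000000] = 0.000000
  V(3,1) = exp(-r*dt) * [p*0.000000 + (1-p)*0.000000] = 0.000000
  V(3,2) = exp(-r*dt) * [p*0.000000 + (1-p)*40.402437] = 22.309802
  V(3,3) = exp(-r*dt) * [p*40.402437 + (1-p)*66.978472] = 54.119330
  V(2,0) = exp(-r*dt) * [p*0.000000 + (1-p)*0.000000] = 0.000000
  V(2,1) = exp(-r*dt) * [p*0.000000 + (1-p)*22.309802] = 12.319239
  V(2,2) = exp(-r*dt) * [p*22.309802 + (1-p)*54.119330] = 39.345628
  V(1,0) = exp(-r*dt) * [p*0.000000 + (1-p)*12.319239] = 6.802554
  V(1,1) = exp(-r*dt) * [p*12.319239 + (1-p)*39.345628] = 26.950786
  V(0,0) = exp(-r*dt) * [p*6.802554 + (1-p)*26.950786] = 17.766879

Answer: Price = V(0,0) = 17.7669


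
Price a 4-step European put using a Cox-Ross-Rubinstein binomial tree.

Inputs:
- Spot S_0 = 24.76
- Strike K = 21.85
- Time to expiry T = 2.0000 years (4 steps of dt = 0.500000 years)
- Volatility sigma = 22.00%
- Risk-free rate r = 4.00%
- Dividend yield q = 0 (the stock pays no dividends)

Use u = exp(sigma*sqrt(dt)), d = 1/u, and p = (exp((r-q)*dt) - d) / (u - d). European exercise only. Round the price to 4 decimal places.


Answer: Price = V(0,0) = 1.1673

Derivation:
dt = T/N = 0.500000
u = exp(sigma*sqrt(dt)) = 1.168316; d = 1/u = 0.855933
p = (exp((r-q)*dt) - d) / (u - d) = 0.525856
Discount per step: exp(-r*dt) = 0.980199
Stock lattice S(k, i) with i counting down-moves:
  k=0: S(0,0) = 24.7600
  k=1: S(1,0) = 28.9275; S(1,1) = 21.1929
  k=2: S(2,0) = 33.7965; S(2,1) = 24.7600; S(2,2) = 18.1397
  k=3: S(3,0) = 39.4850; S(3,1) = 28.9275; S(3,2) = 21.1929; S(3,3) = 15.5264
  k=4: S(4,0) = 46.1309; S(4,1) = 33.7965; S(4,2) = 24.7600; S(4,3) = 18.1397; S(4,4) = 13.2895
Terminal payoffs V(N, i) = max(K - S_T, 0):
  V(4,0) = 0.000000; V(4,1) = 0.000000; V(4,2) = 0.000000; V(4,3) = 3.710308; V(4,4) = 8.560484
Backward induction: V(k, i) = exp(-r*dt) * [p * V(k+1, i) + (1-p) * V(k+1, i+1)].
  V(3,0) = exp(-r*dt) * [p*0.000000 + (1-p)*0.000000] = 0.000000
  V(3,1) = exp(-r*dt) * [p*0.000000 + (1-p)*0.000000] = 0.000000
  V(3,2) = exp(-r*dt) * [p*0.000000 + (1-p)*3.710308] = 1.724386
  V(3,3) = exp(-r*dt) * [p*3.710308 + (1-p)*8.560484] = 5.890985
  V(2,0) = exp(-r*dt) * [p*0.000000 + (1-p)*0.000000] = 0.000000
  V(2,1) = exp(-r*dt) * [p*0.000000 + (1-p)*1.724386] = 0.801418
  V(2,2) = exp(-r*dt) * [p*1.724386 + (1-p)*5.890985] = 3.626691
  V(1,0) = exp(-r*dt) * [p*0.000000 + (1-p)*0.801418] = 0.372463
  V(1,1) = exp(-r*dt) * [p*0.801418 + (1-p)*3.626691] = 2.098610
  V(0,0) = exp(-r*dt) * [p*0.372463 + (1-p)*2.098610] = 1.167324


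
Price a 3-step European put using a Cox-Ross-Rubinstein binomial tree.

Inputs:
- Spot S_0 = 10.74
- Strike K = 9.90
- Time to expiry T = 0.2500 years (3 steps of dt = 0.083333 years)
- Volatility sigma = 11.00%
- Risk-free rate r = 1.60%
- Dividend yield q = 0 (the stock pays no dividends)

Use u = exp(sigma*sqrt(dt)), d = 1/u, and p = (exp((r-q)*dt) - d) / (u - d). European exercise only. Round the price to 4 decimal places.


dt = T/N = 0.083333
u = exp(sigma*sqrt(dt)) = 1.032264; d = 1/u = 0.968745
p = (exp((r-q)*dt) - d) / (u - d) = 0.513067
Discount per step: exp(-r*dt) = 0.998668
Stock lattice S(k, i) with i counting down-moves:
  k=0: S(0,0) = 10.7400
  k=1: S(1,0) = 11.0865; S(1,1) = 10.4043
  k=2: S(2,0) = 11.4442; S(2,1) = 10.7400; S(2,2) = 10.0791
  k=3: S(3,0) = 11.8134; S(3,1) = 11.0865; S(3,2) = 10.4043; S(3,3) = 9.7641
Terminal payoffs V(N, i) = max(K - S_T, 0):
  V(3,0) = 0.000000; V(3,1) = 0.000000; V(3,2) = 0.000000; V(3,3) = 0.135901
Backward induction: V(k, i) = exp(-r*dt) * [p * V(k+1, i) + (1-p) * V(k+1, i+1)].
  V(2,0) = exp(-r*dt) * [p*0.000000 + (1-p)*0.000000] = 0.000000
  V(2,1) = exp(-r*dt) * [p*0.000000 + (1-p)*0.000000] = 0.000000
  V(2,2) = exp(-r*dt) * [p*0.000000 + (1-p)*0.135901] = 0.066086
  V(1,0) = exp(-r*dt) * [p*0.000000 + (1-p)*0.000000] = 0.000000
  V(1,1) = exp(-r*dt) * [p*0.000000 + (1-p)*0.066086] = 0.032137
  V(0,0) = exp(-r*dt) * [p*0.000000 + (1-p)*0.032137] = 0.015628

Answer: Price = V(0,0) = 0.0156


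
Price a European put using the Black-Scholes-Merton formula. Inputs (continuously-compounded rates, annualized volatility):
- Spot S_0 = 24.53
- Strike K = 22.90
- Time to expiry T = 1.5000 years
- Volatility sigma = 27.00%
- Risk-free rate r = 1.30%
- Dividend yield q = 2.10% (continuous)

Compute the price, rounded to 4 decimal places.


d1 = (ln(S/K) + (r - q + 0.5*sigma^2) * T) / (sigma * sqrt(T)) = 0.33698613
d2 = d1 - sigma * sqrt(T) = 0.00630501
exp(-rT) = 0.98068890; exp(-qT) = 0.96899096
P = K * exp(-rT) * N(-d2) - S_0 * exp(-qT) * N(-d1)
N(-d1) = 0.36806368; N(-d2) = 0.49748468
P = 22.9000 * 0.98068890 * 0.49748468 - 24.5300 * 0.96899096 * 0.36806368 = 2.4238

Answer: Price = 2.4238


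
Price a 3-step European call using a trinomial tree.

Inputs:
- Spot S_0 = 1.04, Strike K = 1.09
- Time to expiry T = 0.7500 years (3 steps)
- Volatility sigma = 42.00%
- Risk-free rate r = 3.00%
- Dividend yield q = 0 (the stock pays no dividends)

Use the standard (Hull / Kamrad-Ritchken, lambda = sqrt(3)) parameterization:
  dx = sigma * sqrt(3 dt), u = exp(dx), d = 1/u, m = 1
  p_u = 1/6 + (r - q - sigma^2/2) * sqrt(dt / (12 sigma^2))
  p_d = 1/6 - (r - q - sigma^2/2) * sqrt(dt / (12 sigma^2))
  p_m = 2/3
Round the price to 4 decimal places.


dt = T/N = 0.250000; dx = sigma*sqrt(3*dt) = 0.363731
u = exp(dx) = 1.438687; d = 1/u = 0.695078
p_u = 0.146666, p_m = 0.666667, p_d = 0.186668
Discount per step: exp(-r*dt) = 0.992528
Stock lattice S(k, j) with j the centered position index:
  k=0: S(0,+0) = 1.0400
  k=1: S(1,-1) = 0.7229; S(1,+0) = 1.0400; S(1,+1) = 1.4962
  k=2: S(2,-2) = 0.5025; S(2,-1) = 0.7229; S(2,+0) = 1.0400; S(2,+1) = 1.4962; S(2,+2) = 2.1526
  k=3: S(3,-3) = 0.3492; S(3,-2) = 0.5025; S(3,-1) = 0.7229; S(3,+0) = 1.0400; S(3,+1) = 1.4962; S(3,+2) = 2.1526; S(3,+3) = 3.0969
Terminal payoffs V(N, j) = max(S_T - K, 0):
  V(3,-3) = 0.000000; V(3,-2) = 0.000000; V(3,-1) = 0.000000; V(3,+0) = 0.000000; V(3,+1) = 0.406234; V(3,+2) = 1.062612; V(3,+3) = 2.006934
Backward induction: V(k, j) = exp(-r*dt) * [p_u * V(k+1, j+1) + p_m * V(k+1, j) + p_d * V(k+1, j-1)]
  V(2,-2) = exp(-r*dt) * [p_u*0.000000 + p_m*0.000000 + p_d*0.000000] = 0.000000
  V(2,-1) = exp(-r*dt) * [p_u*0.000000 + p_m*0.000000 + p_d*0.000000] = 0.000000
  V(2,+0) = exp(-r*dt) * [p_u*0.406234 + p_m*0.000000 + p_d*0.000000] = 0.059135
  V(2,+1) = exp(-r*dt) * [p_u*1.062612 + p_m*0.406234 + p_d*0.000000] = 0.423483
  V(2,+2) = exp(-r*dt) * [p_u*2.006934 + p_m*1.062612 + p_d*0.406234] = 1.070528
  V(1,-1) = exp(-r*dt) * [p_u*0.059135 + p_m*0.000000 + p_d*0.000000] = 0.008608
  V(1,+0) = exp(-r*dt) * [p_u*0.423483 + p_m*0.059135 + p_d*0.000000] = 0.100775
  V(1,+1) = exp(-r*dt) * [p_u*1.070528 + p_m*0.423483 + p_d*0.059135] = 0.447005
  V(0,+0) = exp(-r*dt) * [p_u*0.447005 + p_m*0.100775 + p_d*0.008608] = 0.133347

Answer: Price = V(0,0) = 0.1333


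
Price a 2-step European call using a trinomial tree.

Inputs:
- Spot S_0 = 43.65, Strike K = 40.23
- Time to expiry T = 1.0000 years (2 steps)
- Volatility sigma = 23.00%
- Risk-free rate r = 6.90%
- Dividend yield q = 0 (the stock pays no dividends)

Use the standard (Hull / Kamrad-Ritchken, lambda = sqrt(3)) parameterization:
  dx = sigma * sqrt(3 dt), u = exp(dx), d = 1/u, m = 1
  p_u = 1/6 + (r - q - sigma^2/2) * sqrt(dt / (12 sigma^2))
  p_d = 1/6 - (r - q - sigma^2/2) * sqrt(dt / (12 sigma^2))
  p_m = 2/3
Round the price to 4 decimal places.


Answer: Price = V(0,0) = 7.4916

Derivation:
dt = T/N = 0.500000; dx = sigma*sqrt(3*dt) = 0.281691
u = exp(dx) = 1.325370; d = 1/u = 0.754507
p_u = 0.204430, p_m = 0.666667, p_d = 0.128904
Discount per step: exp(-r*dt) = 0.966088
Stock lattice S(k, j) with j the centered position index:
  k=0: S(0,+0) = 43.6500
  k=1: S(1,-1) = 32.9342; S(1,+0) = 43.6500; S(1,+1) = 57.8524
  k=2: S(2,-2) = 24.8491; S(2,-1) = 32.9342; S(2,+0) = 43.6500; S(2,+1) = 57.8524; S(2,+2) = 76.6758
Terminal payoffs V(N, j) = max(S_T - K, 0):
  V(2,-2) = 0.000000; V(2,-1) = 0.000000; V(2,+0) = 3.420000; V(2,+1) = 17.622381; V(2,+2) = 36.445783
Backward induction: V(k, j) = exp(-r*dt) * [p_u * V(k+1, j+1) + p_m * V(k+1, j) + p_d * V(k+1, j-1)]
  V(1,-1) = exp(-r*dt) * [p_u*3.420000 + p_m*0.000000 + p_d*0.000000] = 0.675440
  V(1,+0) = exp(-r*dt) * [p_u*17.622381 + p_m*3.420000 + p_d*0.000000] = 5.683050
  V(1,+1) = exp(-r*dt) * [p_u*36.445783 + p_m*17.622381 + p_d*3.420000] = 18.973687
  V(0,+0) = exp(-r*dt) * [p_u*18.973687 + p_m*5.683050 + p_d*0.675440] = 7.491581


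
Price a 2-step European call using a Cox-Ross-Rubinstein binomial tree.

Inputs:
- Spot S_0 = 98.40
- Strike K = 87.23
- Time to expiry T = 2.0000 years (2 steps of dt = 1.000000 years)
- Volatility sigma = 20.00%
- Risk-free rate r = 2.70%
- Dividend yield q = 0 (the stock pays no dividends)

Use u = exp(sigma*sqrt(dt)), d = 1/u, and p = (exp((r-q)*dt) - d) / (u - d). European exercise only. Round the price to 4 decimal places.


Answer: Price = V(0,0) = 20.4348

Derivation:
dt = T/N = 1.000000
u = exp(sigma*sqrt(dt)) = 1.221403; d = 1/u = 0.818731
p = (exp((r-q)*dt) - d) / (u - d) = 0.518131
Discount per step: exp(-r*dt) = 0.973361
Stock lattice S(k, i) with i counting down-moves:
  k=0: S(0,0) = 98.4000
  k=1: S(1,0) = 120.1860; S(1,1) = 80.5631
  k=2: S(2,0) = 146.7956; S(2,1) = 98.4000; S(2,2) = 65.9595
Terminal payoffs V(N, i) = max(S_T - K, 0):
  V(2,0) = 59.565550; V(2,1) = 11.170000; V(2,2) = 0.000000
Backward induction: V(k, i) = exp(-r*dt) * [p * V(k+1, i) + (1-p) * V(k+1, i+1)].
  V(1,0) = exp(-r*dt) * [p*59.565550 + (1-p)*11.170000] = 35.279730
  V(1,1) = exp(-r*dt) * [p*11.170000 + (1-p)*0.000000] = 5.633356
  V(0,0) = exp(-r*dt) * [p*35.279730 + (1-p)*5.633356] = 20.434820


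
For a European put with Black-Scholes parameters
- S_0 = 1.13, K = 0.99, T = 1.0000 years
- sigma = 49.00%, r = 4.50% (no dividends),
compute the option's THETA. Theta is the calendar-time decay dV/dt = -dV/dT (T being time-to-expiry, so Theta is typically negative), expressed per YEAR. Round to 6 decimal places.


d1 = 0.6067713644; d2 = 0.1167713644
phi(d1) = 0.3318659099; exp(-qT) = 1.0000000000; exp(-rT) = 0.9559974818
Theta = -S*exp(-qT)*phi(d1)*sigma/(2*sqrt(T)) + r*K*exp(-rT)*N(-d2) - q*S*exp(-qT)*N(-d1)
N(-d1) = 0.2720013272; N(-d2) = 0.4535206182; sqrt(T) = 1.0000000000
Term 1 = -1.1300 * 1.0000000000 * 0.3318659099 * 0.4900 / (2 * 1.0000000000) = -0.0918770772
Term 2 = 0.0450 * 0.9900 * 0.9559974818 * 0.4535206182 = 0.0193153015
Term 3 = 0 (no dividend yield, q = 0)
Theta = -0.0918770772 + (0.0193153015) + (0.0000000000) = -0.072562

Answer: Theta = -0.072562


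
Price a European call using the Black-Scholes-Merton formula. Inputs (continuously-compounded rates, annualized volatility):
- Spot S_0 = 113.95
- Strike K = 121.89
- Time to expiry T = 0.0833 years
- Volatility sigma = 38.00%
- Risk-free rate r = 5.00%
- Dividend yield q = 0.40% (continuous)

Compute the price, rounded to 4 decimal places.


d1 = (ln(S/K) + (r - q + 0.5*sigma^2) * T) / (sigma * sqrt(T)) = -0.52439834
d2 = d1 - sigma * sqrt(T) = -0.63407295
exp(-rT) = 0.99584366; exp(-qT) = 0.99966686
C = S_0 * exp(-qT) * N(d1) - K * exp(-rT) * N(d2)
N(d1) = 0.30000076; N(d2) = 0.26301661
C = 113.9500 * 0.99966686 * 0.30000076 - 121.8900 * 0.99584366 * 0.26301661 = 2.2479

Answer: Price = 2.2479


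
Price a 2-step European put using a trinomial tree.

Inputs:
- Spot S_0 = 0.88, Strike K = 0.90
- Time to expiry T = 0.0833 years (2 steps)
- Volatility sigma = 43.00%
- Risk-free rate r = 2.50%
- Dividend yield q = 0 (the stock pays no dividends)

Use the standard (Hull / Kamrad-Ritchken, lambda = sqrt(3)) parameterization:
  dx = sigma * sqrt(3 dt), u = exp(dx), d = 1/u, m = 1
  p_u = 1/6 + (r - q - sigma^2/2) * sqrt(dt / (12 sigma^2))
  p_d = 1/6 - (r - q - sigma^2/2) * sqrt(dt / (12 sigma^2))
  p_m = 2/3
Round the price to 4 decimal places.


dt = T/N = 0.041650; dx = sigma*sqrt(3*dt) = 0.151998
u = exp(dx) = 1.164157; d = 1/u = 0.858990
p_u = 0.157425, p_m = 0.666667, p_d = 0.175908
Discount per step: exp(-r*dt) = 0.998959
Stock lattice S(k, j) with j the centered position index:
  k=0: S(0,+0) = 0.8800
  k=1: S(1,-1) = 0.7559; S(1,+0) = 0.8800; S(1,+1) = 1.0245
  k=2: S(2,-2) = 0.6493; S(2,-1) = 0.7559; S(2,+0) = 0.8800; S(2,+1) = 1.0245; S(2,+2) = 1.1926
Terminal payoffs V(N, j) = max(K - S_T, 0):
  V(2,-2) = 0.250679; V(2,-1) = 0.144088; V(2,+0) = 0.020000; V(2,+1) = 0.000000; V(2,+2) = 0.000000
Backward induction: V(k, j) = exp(-r*dt) * [p_u * V(k+1, j+1) + p_m * V(k+1, j) + p_d * V(k+1, j-1)]
  V(1,-1) = exp(-r*dt) * [p_u*0.020000 + p_m*0.144088 + p_d*0.250679] = 0.143155
  V(1,+0) = exp(-r*dt) * [p_u*0.000000 + p_m*0.020000 + p_d*0.144088] = 0.038639
  V(1,+1) = exp(-r*dt) * [p_u*0.000000 + p_m*0.000000 + p_d*0.020000] = 0.003514
  V(0,+0) = exp(-r*dt) * [p_u*0.003514 + p_m*0.038639 + p_d*0.143155] = 0.051441

Answer: Price = V(0,0) = 0.0514


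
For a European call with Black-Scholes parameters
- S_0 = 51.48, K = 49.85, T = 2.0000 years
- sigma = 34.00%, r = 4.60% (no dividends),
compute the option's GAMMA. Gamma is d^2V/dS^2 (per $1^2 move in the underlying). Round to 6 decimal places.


Answer: Gamma = 0.014232

Derivation:
d1 = 0.4986660238; d2 = 0.0178334125
phi(d1) = 0.3522999150; exp(-qT) = 1.0000000000; exp(-rT) = 0.9121051495
Gamma = exp(-qT) * phi(d1) / (S * sigma * sqrt(T)) = 1.0000000000 * 0.3522999150 / (51.4800 * 0.3400 * 1.4142135624) = 0.014232


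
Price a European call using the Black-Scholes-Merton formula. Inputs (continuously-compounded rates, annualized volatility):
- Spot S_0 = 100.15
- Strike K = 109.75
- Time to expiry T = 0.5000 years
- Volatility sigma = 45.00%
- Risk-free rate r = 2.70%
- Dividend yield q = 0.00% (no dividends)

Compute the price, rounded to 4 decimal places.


d1 = (ln(S/K) + (r - q + 0.5*sigma^2) * T) / (sigma * sqrt(T)) = -0.08614443
d2 = d1 - sigma * sqrt(T) = -0.40434248
exp(-rT) = 0.98659072; exp(-qT) = 1.00000000
C = S_0 * exp(-qT) * N(d1) - K * exp(-rT) * N(d2)
N(d1) = 0.46567580; N(d2) = 0.34298045
C = 100.1500 * 1.00000000 * 0.46567580 - 109.7500 * 0.98659072 * 0.34298045 = 9.5001

Answer: Price = 9.5001


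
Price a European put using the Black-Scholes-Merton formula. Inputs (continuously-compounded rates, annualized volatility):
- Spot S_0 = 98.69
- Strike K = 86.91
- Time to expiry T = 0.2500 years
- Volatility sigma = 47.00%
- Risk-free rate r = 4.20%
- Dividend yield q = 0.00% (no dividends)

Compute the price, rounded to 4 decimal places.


d1 = (ln(S/K) + (r - q + 0.5*sigma^2) * T) / (sigma * sqrt(T)) = 0.70307670
d2 = d1 - sigma * sqrt(T) = 0.46807670
exp(-rT) = 0.98955493; exp(-qT) = 1.00000000
P = K * exp(-rT) * N(-d2) - S_0 * exp(-qT) * N(-d1)
N(-d1) = 0.24100398; N(-d2) = 0.31986487
P = 86.9100 * 0.98955493 * 0.31986487 - 98.6900 * 1.00000000 * 0.24100398 = 3.7244

Answer: Price = 3.7244


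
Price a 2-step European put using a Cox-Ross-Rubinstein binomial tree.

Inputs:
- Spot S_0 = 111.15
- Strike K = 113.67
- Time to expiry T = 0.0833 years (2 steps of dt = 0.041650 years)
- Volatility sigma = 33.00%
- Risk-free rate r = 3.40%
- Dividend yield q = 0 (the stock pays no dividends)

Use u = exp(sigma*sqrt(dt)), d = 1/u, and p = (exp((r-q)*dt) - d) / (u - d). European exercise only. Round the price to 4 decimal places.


dt = T/N = 0.041650
u = exp(sigma*sqrt(dt)) = 1.069667; d = 1/u = 0.934870
p = (exp((r-q)*dt) - d) / (u - d) = 0.493682
Discount per step: exp(-r*dt) = 0.998585
Stock lattice S(k, i) with i counting down-moves:
  k=0: S(0,0) = 111.1500
  k=1: S(1,0) = 118.8935; S(1,1) = 103.9108
  k=2: S(2,0) = 127.1765; S(2,1) = 111.1500; S(2,2) = 97.1431
Terminal payoffs V(N, i) = max(K - S_T, 0):
  V(2,0) = 0.000000; V(2,1) = 2.520000; V(2,2) = 16.526851
Backward induction: V(k, i) = exp(-r*dt) * [p * V(k+1, i) + (1-p) * V(k+1, i+1)].
  V(1,0) = exp(-r*dt) * [p*0.000000 + (1-p)*2.520000] = 1.274115
  V(1,1) = exp(-r*dt) * [p*2.520000 + (1-p)*16.526851] = 9.598314
  V(0,0) = exp(-r*dt) * [p*1.274115 + (1-p)*9.598314] = 5.481036

Answer: Price = V(0,0) = 5.4810


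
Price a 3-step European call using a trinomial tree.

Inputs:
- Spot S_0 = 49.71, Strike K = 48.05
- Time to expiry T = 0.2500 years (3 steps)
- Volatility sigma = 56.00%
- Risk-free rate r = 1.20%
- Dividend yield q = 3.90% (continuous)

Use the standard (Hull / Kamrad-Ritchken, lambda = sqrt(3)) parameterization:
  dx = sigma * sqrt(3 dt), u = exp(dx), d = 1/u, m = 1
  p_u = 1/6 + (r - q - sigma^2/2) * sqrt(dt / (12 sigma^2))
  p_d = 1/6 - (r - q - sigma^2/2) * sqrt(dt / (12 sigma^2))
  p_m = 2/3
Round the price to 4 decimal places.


Answer: Price = V(0,0) = 5.8405

Derivation:
dt = T/N = 0.083333; dx = sigma*sqrt(3*dt) = 0.280000
u = exp(dx) = 1.323130; d = 1/u = 0.755784
p_u = 0.139315, p_m = 0.666667, p_d = 0.194018
Discount per step: exp(-r*dt) = 0.999000
Stock lattice S(k, j) with j the centered position index:
  k=0: S(0,+0) = 49.7100
  k=1: S(1,-1) = 37.5700; S(1,+0) = 49.7100; S(1,+1) = 65.7728
  k=2: S(2,-2) = 28.3948; S(2,-1) = 37.5700; S(2,+0) = 49.7100; S(2,+1) = 65.7728; S(2,+2) = 87.0259
  k=3: S(3,-3) = 21.4603; S(3,-2) = 28.3948; S(3,-1) = 37.5700; S(3,+0) = 49.7100; S(3,+1) = 65.7728; S(3,+2) = 87.0259; S(3,+3) = 115.1466
Terminal payoffs V(N, j) = max(S_T - K, 0):
  V(3,-3) = 0.000000; V(3,-2) = 0.000000; V(3,-1) = 0.000000; V(3,+0) = 1.660000; V(3,+1) = 17.722783; V(3,+2) = 38.975930; V(3,+3) = 67.096602
Backward induction: V(k, j) = exp(-r*dt) * [p_u * V(k+1, j+1) + p_m * V(k+1, j) + p_d * V(k+1, j-1)]
  V(2,-2) = exp(-r*dt) * [p_u*0.000000 + p_m*0.000000 + p_d*0.000000] = 0.000000
  V(2,-1) = exp(-r*dt) * [p_u*1.660000 + p_m*0.000000 + p_d*0.000000] = 0.231033
  V(2,+0) = exp(-r*dt) * [p_u*17.722783 + p_m*1.660000 + p_d*0.000000] = 3.572151
  V(2,+1) = exp(-r*dt) * [p_u*38.975930 + p_m*17.722783 + p_d*1.660000] = 17.549650
  V(2,+2) = exp(-r*dt) * [p_u*67.096602 + p_m*38.975930 + p_d*17.722783] = 38.731334
  V(1,-1) = exp(-r*dt) * [p_u*3.572151 + p_m*0.231033 + p_d*0.000000] = 0.651026
  V(1,+0) = exp(-r*dt) * [p_u*17.549650 + p_m*3.572151 + p_d*0.231033] = 4.866327
  V(1,+1) = exp(-r*dt) * [p_u*38.731334 + p_m*17.549650 + p_d*3.572151] = 17.770922
  V(0,+0) = exp(-r*dt) * [p_u*17.770922 + p_m*4.866327 + p_d*0.651026] = 5.840450
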